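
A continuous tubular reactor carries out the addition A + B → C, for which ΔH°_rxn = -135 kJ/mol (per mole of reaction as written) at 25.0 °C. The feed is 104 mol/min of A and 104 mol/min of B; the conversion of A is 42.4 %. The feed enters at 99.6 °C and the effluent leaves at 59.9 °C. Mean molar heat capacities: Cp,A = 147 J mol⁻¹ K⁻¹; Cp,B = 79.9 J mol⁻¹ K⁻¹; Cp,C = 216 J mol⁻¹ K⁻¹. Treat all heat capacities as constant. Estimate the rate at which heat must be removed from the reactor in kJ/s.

Extent of reaction ξ = 0.424 × 104 = 44.096 mol/min
Reaction term: ξ·ΔH°_rxn = 44.096 × -135 = -5953 kJ/min
Sensible, feed 99.6→25 °C: -1760.4 kJ/min
Outlet flows (mol/min): A 59.904, B 59.904, C 44.096
Sensible, products 25→59.9 °C: 806.78 kJ/min
Q = ΔH = -6906.6 kJ/min = -115.11 kW
Heat removed = 115.11 kJ/s

Q_out = 115 kJ/s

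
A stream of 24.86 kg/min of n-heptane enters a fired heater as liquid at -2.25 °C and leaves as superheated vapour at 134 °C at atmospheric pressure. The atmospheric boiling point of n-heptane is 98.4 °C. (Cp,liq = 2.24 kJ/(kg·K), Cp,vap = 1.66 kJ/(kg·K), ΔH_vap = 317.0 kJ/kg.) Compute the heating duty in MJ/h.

liquid -2.25→98.4 °C: 225.46 kJ/kg
vaporisation at 98.4 °C: 317 kJ/kg
vapour 98.4→134 °C: 59.096 kJ/kg
Δh = 225.46 + 317 + 59.096 = 601.55 kJ/kg
Q = ṁ·Δh = 24.86 kg/min × 601.55 kJ/kg = 14955 kJ/min
|Q| = 249.24 kW = 897.27 MJ/h

Q = 897 MJ/h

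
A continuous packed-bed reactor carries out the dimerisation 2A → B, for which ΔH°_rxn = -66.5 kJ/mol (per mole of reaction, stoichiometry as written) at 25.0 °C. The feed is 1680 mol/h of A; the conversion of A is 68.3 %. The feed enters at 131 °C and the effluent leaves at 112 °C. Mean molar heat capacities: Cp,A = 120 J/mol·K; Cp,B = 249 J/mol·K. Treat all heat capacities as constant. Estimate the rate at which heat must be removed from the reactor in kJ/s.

Extent of reaction ξ = 0.683 × 1680 / 2 = 573.72 mol/h
Reaction term: ξ·ΔH°_rxn = 573.72 × -66.5 = -38152 kJ/h
Sensible, feed 131→25 °C: -21370 kJ/h
Outlet flows (mol/h): A 532.56, B 573.72
Sensible, products 25→112 °C: 17988 kJ/h
Q = ΔH = -41534 kJ/h = -11.537 kW
Heat removed = 11.537 kJ/s

Q_out = 11.5 kJ/s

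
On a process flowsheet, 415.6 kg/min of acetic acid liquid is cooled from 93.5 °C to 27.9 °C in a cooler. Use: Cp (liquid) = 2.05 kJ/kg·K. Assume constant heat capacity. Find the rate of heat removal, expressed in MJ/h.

Q_c = 3350 MJ/h

Q = ṁ·Cp·ΔT = 415.6 × 2.05 × (27.9 − 93.5) = -55890 kJ/min
Converting: 55890 / 60 s = 931.5 kW
Cooling duty = 3353.4 MJ/h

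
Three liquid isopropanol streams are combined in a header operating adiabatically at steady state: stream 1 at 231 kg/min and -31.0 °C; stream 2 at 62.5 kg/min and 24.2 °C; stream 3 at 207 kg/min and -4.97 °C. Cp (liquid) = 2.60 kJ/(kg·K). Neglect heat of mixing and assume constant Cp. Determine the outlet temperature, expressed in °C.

Adiabatic, steady state ⇒ Σ ṁᵢCp,ᵢ(T_out − Tᵢ) = 0
Σ ṁᵢCp,ᵢTᵢ = 231×2.60×-31.0 + 62.5×2.60×24.2 + 207×2.60×-4.97 = -17361
Σ ṁᵢCp,ᵢ = 231×2.60 + 62.5×2.60 + 207×2.60 = 1301.3
T_out = -17361 / 1301.3 = -13.341 °C

T_out = -13.3 °C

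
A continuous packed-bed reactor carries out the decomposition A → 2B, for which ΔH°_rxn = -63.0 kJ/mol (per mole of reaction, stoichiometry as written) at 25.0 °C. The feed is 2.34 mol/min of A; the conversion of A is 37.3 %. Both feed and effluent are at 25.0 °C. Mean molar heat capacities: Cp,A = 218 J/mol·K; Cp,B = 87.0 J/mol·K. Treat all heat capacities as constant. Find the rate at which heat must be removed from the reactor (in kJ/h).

Extent of reaction ξ = 0.373 × 2.34 = 0.87282 mol/min
Reaction term: ξ·ΔH°_rxn = 0.87282 × -63.0 = -54.988 kJ/min
Q = ΔH = -54.988 kJ/min = -0.91646 kW
Heat removed = 3299.3 kJ/h

Q_out = 3300 kJ/h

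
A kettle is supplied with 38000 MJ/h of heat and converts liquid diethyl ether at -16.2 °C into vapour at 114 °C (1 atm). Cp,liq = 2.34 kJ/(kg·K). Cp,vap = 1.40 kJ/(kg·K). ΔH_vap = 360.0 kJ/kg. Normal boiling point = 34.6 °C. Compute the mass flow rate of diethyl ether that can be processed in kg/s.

Δh = 2.34×(34.6−-16.2) + 360.0 + 1.40×(114−34.6) = 590.03 kJ/kg
Q = 38000 MJ/h = 10556 kJ/s = 10556 kJ/s
ṁ = Q/Δh = 10556 / 590.03 = 17.89 kg/s

ṁ = 17.9 kg/s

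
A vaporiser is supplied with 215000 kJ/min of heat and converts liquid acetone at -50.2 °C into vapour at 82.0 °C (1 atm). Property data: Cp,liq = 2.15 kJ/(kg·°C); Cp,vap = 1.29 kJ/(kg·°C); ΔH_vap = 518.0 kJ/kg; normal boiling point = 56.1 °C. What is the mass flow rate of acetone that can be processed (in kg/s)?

ṁ = 4.59 kg/s

Δh = 2.15×(56.1−-50.2) + 518.0 + 1.29×(82.0−56.1) = 779.96 kJ/kg
Q = 215000 kJ/min = 3583.3 kJ/s = 3583.3 kJ/s
ṁ = Q/Δh = 3583.3 / 779.96 = 4.5943 kg/s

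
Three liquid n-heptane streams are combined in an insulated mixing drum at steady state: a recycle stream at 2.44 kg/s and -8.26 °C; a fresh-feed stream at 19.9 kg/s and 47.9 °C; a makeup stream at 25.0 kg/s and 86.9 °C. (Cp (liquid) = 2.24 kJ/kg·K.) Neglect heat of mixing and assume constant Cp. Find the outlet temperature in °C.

Energy balance with Q = 0: Σ ṁᵢCp,ᵢ(T_out − Tᵢ) = 0
Σ ṁᵢCp,ᵢTᵢ = 2.44×2.24×-8.26 + 19.9×2.24×47.9 + 25.0×2.24×86.9 = 6956.4
Σ ṁᵢCp,ᵢ = 2.44×2.24 + 19.9×2.24 + 25.0×2.24 = 106.04
T_out = 6956.4 / 106.04 = 65.601 °C

T_out = 65.6 °C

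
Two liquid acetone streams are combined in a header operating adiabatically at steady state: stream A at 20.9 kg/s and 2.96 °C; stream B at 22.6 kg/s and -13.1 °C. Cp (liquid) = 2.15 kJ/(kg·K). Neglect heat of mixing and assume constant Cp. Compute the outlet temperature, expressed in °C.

No heat crosses the boundary, so H_out = H_in.
T_out = Σ ṁᵢCp,ᵢTᵢ / Σ ṁᵢCp,ᵢ
      = -503.52 / 93.525 = -5.3838 °C

T_out = -5.38 °C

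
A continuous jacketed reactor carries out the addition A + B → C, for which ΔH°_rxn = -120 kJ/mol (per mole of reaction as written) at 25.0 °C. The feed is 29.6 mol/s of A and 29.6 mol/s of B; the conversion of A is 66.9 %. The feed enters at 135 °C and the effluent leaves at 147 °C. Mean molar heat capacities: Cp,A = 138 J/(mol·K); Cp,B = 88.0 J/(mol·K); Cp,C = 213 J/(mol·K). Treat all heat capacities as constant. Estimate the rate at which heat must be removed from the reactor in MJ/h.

Extent of reaction ξ = 0.669 × 29.6 = 19.802 mol/s
Reaction term: ξ·ΔH°_rxn = 19.802 × -120 = -2376.3 kJ/s
Sensible, feed 135→25 °C: -735.86 kJ/s
Outlet flows (mol/s): A 9.7976, B 9.7976, C 19.802
Sensible, products 25→147 °C: 784.72 kJ/s
Q = ΔH = -2327.4 kJ/s = -2327.4 kW
Heat removed = 8378.7 MJ/h

Q_out = 8380 MJ/h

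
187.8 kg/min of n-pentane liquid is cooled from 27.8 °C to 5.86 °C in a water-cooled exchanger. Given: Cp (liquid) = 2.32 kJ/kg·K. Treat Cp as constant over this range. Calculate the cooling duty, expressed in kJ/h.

Q = ṁ·Cp·ΔT = 187.8 × 2.32 × (5.86 − 27.8) = -9559.2 kJ/min
Converting: 9559.2 / 60 s = 159.32 kW
Cooling duty = 573550 kJ/h

Q_c = 574000 kJ/h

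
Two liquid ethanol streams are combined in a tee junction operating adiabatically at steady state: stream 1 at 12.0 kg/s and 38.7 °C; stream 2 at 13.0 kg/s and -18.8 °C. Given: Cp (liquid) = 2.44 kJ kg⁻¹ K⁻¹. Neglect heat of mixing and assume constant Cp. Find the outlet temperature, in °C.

T_out = 8.80 °C

No heat crosses the boundary, so H_out = H_in.
Σ ṁᵢCp,ᵢTᵢ = 12.0×2.44×38.7 + 13.0×2.44×-18.8 = 536.8
Σ ṁᵢCp,ᵢ = 12.0×2.44 + 13.0×2.44 = 61
T_out = 536.8 / 61 = 8.8 °C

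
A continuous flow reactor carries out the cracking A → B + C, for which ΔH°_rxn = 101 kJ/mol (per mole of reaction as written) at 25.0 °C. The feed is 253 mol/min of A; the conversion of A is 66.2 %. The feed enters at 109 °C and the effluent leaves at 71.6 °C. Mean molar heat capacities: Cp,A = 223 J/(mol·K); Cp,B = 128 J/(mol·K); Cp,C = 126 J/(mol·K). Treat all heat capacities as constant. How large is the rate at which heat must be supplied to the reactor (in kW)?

Extent of reaction ξ = 0.662 × 253 = 167.49 mol/min
Reaction term: ξ·ΔH°_rxn = 167.49 × 101 = 16916 kJ/min
Sensible, feed 109→25 °C: -4739.2 kJ/min
Outlet flows (mol/min): A 85.514, B 167.49, C 167.49
Sensible, products 25→71.6 °C: 2871.1 kJ/min
Q = ΔH = 15048 kJ/min = 250.8 kW
Heat supplied = 250.8 kW

Q_in = 251 kW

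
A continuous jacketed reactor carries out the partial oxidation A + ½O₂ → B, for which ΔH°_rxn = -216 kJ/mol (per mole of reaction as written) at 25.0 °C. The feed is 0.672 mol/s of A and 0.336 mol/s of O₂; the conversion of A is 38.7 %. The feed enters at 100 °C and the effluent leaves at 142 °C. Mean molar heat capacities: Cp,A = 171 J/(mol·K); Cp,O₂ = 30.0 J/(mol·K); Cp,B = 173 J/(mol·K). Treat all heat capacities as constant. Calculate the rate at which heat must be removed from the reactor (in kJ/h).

Q_out = 185000 kJ/h

Extent of reaction ξ = 0.387 × 0.672 = 0.26006 mol/s
Reaction term: ξ·ΔH°_rxn = 0.26006 × -216 = -56.174 kJ/s
Sensible, feed 100→25 °C: -9.3744 kJ/s
Outlet flows (mol/s): A 0.41194, O₂ 0.20597, B 0.26006
Sensible, products 25→142 °C: 14.229 kJ/s
Q = ΔH = -51.32 kJ/s = -51.32 kW
Heat removed = 184750 kJ/h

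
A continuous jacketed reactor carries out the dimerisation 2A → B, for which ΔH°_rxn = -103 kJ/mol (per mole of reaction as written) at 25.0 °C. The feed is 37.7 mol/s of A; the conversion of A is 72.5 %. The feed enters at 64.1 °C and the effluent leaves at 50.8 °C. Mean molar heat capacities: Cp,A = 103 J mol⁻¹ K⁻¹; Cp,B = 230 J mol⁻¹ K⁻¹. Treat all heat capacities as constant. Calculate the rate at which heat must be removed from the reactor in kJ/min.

Extent of reaction ξ = 0.725 × 37.7 / 2 = 13.666 mol/s
Reaction term: ξ·ΔH°_rxn = 13.666 × -103 = -1407.6 kJ/s
Sensible, feed 64.1→25 °C: -151.83 kJ/s
Outlet flows (mol/s): A 10.368, B 13.666
Sensible, products 25→50.8 °C: 108.65 kJ/s
Q = ΔH = -1450.8 kJ/s = -1450.8 kW
Heat removed = 87048 kJ/min

Q_out = 87000 kJ/min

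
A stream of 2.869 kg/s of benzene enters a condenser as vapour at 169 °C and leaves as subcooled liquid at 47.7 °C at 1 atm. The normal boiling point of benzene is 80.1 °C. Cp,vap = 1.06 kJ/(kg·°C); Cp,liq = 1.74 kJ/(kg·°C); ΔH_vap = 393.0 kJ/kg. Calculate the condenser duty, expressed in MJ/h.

Q_c = 5610 MJ/h

vapour 169→80.1 °C: -94.234 kJ/kg
condensation at 80.1 °C: -393 kJ/kg
liquid 80.1→47.7 °C: -56.376 kJ/kg
Δh = -94.234 + -393 + -56.376 = -543.61 kJ/kg
Q = ṁ·Δh = 2.869 kg/s × -543.61 kJ/kg = -1559.6 kJ/s
|Q| = 1559.6 kW = 5614.6 MJ/h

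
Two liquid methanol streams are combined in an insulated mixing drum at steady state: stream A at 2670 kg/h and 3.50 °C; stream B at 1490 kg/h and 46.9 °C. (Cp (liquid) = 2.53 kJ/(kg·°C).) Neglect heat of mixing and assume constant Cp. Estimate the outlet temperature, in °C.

T_out = 19.0 °C

Energy balance with Q = 0: Σ ṁᵢCp,ᵢ(T_out − Tᵢ) = 0
Σ ṁᵢCp,ᵢTᵢ = 2670×2.53×3.50 + 1490×2.53×46.9 = 200440
Σ ṁᵢCp,ᵢ = 2670×2.53 + 1490×2.53 = 10525
T_out = 200440 / 10525 = 19.045 °C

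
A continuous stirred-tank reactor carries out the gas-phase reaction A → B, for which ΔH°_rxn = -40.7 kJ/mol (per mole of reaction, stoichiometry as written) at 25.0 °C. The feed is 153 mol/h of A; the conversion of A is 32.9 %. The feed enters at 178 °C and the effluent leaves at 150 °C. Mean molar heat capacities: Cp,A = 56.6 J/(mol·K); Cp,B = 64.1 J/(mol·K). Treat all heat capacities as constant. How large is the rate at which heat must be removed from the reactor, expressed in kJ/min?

Extent of reaction ξ = 0.329 × 153 = 50.337 mol/h
Reaction term: ξ·ΔH°_rxn = 50.337 × -40.7 = -2048.7 kJ/h
Sensible, feed 178→25 °C: -1324.9 kJ/h
Outlet flows (mol/h): A 102.66, B 50.337
Sensible, products 25→150 °C: 1129.7 kJ/h
Q = ΔH = -2244 kJ/h = -0.62333 kW
Heat removed = 37.4 kJ/min

Q_out = 37.4 kJ/min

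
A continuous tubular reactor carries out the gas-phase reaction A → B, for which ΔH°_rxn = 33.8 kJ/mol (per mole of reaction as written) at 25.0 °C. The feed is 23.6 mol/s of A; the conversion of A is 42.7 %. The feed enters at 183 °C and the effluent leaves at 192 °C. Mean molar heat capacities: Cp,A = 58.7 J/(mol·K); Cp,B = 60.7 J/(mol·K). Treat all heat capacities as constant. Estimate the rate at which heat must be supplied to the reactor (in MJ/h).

Q_in = 1280 MJ/h

Extent of reaction ξ = 0.427 × 23.6 = 10.077 mol/s
Reaction term: ξ·ΔH°_rxn = 10.077 × 33.8 = 340.61 kJ/s
Sensible, feed 183→25 °C: -218.88 kJ/s
Outlet flows (mol/s): A 13.523, B 10.077
Sensible, products 25→192 °C: 234.71 kJ/s
Q = ΔH = 356.44 kJ/s = 356.44 kW
Heat supplied = 1283.2 MJ/h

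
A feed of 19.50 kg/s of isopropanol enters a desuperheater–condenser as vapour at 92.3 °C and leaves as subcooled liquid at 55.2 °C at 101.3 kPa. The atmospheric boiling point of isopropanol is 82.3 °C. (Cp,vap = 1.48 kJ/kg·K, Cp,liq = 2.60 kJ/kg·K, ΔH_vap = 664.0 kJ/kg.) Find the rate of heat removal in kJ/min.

vapour 92.3→82.3 °C: -14.8 kJ/kg
condensation at 82.3 °C: -664 kJ/kg
liquid 82.3→55.2 °C: -70.46 kJ/kg
Δh = -14.8 + -664 + -70.46 = -749.26 kJ/kg
Q = ṁ·Δh = 19.50 kg/s × -749.26 kJ/kg = -14611 kJ/s
|Q| = 14611 kW = 876630 kJ/min

Q_c = 877000 kJ/min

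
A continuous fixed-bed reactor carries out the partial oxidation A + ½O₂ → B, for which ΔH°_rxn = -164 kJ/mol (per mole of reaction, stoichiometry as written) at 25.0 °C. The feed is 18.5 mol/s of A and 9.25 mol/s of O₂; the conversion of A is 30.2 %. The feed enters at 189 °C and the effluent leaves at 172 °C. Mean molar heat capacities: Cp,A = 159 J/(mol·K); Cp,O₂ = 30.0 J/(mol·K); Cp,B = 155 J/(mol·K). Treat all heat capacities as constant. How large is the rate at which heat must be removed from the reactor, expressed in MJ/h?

Extent of reaction ξ = 0.302 × 18.5 = 5.587 mol/s
Reaction term: ξ·ΔH°_rxn = 5.587 × -164 = -916.27 kJ/s
Sensible, feed 189→25 °C: -527.92 kJ/s
Outlet flows (mol/s): A 12.913, O₂ 6.4565, B 5.587
Sensible, products 25→172 °C: 457.59 kJ/s
Q = ΔH = -986.6 kJ/s = -986.6 kW
Heat removed = 3551.7 MJ/h

Q_out = 3550 MJ/h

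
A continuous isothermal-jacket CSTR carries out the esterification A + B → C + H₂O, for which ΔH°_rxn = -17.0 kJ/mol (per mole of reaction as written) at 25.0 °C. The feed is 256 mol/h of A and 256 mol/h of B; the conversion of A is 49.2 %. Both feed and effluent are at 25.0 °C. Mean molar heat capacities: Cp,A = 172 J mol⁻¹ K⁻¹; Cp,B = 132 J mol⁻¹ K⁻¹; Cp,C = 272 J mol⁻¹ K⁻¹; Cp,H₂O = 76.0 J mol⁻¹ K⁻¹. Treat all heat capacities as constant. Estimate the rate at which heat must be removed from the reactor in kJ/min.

Extent of reaction ξ = 0.492 × 256 = 125.95 mol/h
Reaction term: ξ·ΔH°_rxn = 125.95 × -17.0 = -2141.2 kJ/h
Q = ΔH = -2141.2 kJ/h = -0.59477 kW
Heat removed = 35.686 kJ/min

Q_out = 35.7 kJ/min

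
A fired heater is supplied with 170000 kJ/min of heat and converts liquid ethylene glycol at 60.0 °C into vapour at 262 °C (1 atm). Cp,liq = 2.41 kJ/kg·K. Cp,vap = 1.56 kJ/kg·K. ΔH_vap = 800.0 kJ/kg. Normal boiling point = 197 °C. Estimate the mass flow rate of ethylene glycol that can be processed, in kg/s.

Δh = 2.41×(197−60.0) + 800.0 + 1.56×(262−197) = 1231.6 kJ/kg
Q = 170000 kJ/min = 2833.3 kJ/s = 2833.3 kJ/s
ṁ = Q/Δh = 2833.3 / 1231.6 = 2.3006 kg/s

ṁ = 2.30 kg/s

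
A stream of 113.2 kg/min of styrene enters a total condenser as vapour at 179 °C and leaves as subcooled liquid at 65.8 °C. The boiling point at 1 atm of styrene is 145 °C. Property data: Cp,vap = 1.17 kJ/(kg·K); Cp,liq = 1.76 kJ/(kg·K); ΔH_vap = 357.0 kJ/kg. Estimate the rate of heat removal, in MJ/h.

Q_c = 3640 MJ/h

vapour 179→145 °C: -39.78 kJ/kg
condensation at 145 °C: -357 kJ/kg
liquid 145→65.8 °C: -139.39 kJ/kg
Δh = -39.78 + -357 + -139.39 = -536.17 kJ/kg
Q = ṁ·Δh = 113.2 kg/min × -536.17 kJ/kg = -60695 kJ/min
|Q| = 1011.6 kW = 3641.7 MJ/h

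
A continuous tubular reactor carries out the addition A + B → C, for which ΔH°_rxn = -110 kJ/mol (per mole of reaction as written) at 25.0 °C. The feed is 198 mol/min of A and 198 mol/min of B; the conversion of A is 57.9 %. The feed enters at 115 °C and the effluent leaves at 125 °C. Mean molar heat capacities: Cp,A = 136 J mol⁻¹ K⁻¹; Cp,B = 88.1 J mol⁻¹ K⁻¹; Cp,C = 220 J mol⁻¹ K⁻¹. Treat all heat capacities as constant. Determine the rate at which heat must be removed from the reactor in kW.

Q_out = 204 kW

Extent of reaction ξ = 0.579 × 198 = 114.64 mol/min
Reaction term: ξ·ΔH°_rxn = 114.64 × -110 = -12611 kJ/min
Sensible, feed 115→25 °C: -3993.5 kJ/min
Outlet flows (mol/min): A 83.358, B 83.358, C 114.64
Sensible, products 25→125 °C: 4390.2 kJ/min
Q = ΔH = -12214 kJ/min = -203.57 kW
Heat removed = 203.57 kW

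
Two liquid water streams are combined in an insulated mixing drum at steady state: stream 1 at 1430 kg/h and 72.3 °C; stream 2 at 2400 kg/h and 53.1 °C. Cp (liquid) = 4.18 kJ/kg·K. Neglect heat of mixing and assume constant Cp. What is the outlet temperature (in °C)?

Energy balance with Q = 0: Σ ṁᵢCp,ᵢ(T_out − Tᵢ) = 0
Σ ṁᵢCp,ᵢTᵢ = 1430×4.18×72.3 + 2400×4.18×53.1 = 964870
Σ ṁᵢCp,ᵢ = 1430×4.18 + 2400×4.18 = 16009
T_out = 964870 / 16009 = 60.269 °C

T_out = 60.3 °C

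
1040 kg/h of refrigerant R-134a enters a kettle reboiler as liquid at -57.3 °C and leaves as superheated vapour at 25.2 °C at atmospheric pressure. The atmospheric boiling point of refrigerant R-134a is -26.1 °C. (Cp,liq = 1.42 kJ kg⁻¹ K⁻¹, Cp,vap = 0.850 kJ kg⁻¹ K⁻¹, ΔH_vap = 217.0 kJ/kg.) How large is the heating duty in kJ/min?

liquid -57.3→-26.1 °C: 44.304 kJ/kg
vaporisation at -26.1 °C: 217 kJ/kg
vapour -26.1→25.2 °C: 43.605 kJ/kg
Δh = 44.304 + 217 + 43.605 = 304.91 kJ/kg
Q = ṁ·Δh = 1040 kg/h × 304.91 kJ/kg = 317110 kJ/h
|Q| = 88.085 kW = 5285.1 kJ/min

Q = 5290 kJ/min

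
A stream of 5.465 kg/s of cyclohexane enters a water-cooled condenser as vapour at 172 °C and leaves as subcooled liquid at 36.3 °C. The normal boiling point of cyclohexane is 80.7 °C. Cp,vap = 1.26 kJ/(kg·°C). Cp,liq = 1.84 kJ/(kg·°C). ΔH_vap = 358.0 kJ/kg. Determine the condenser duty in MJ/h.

vapour 172→80.7 °C: -115.04 kJ/kg
condensation at 80.7 °C: -358 kJ/kg
liquid 80.7→36.3 °C: -81.696 kJ/kg
Δh = -115.04 + -358 + -81.696 = -554.73 kJ/kg
Q = ṁ·Δh = 5.465 kg/s × -554.73 kJ/kg = -3031.6 kJ/s
|Q| = 3031.6 kW = 10914 MJ/h

Q_c = 10900 MJ/h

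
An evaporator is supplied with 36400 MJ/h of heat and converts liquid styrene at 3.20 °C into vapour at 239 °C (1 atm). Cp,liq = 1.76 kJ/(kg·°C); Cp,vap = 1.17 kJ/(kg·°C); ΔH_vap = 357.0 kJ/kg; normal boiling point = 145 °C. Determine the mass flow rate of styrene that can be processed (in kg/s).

ṁ = 14.1 kg/s

Δh = 1.76×(145−3.20) + 357.0 + 1.17×(239−145) = 716.55 kJ/kg
Q = 36400 MJ/h = 10111 kJ/s = 10111 kJ/s
ṁ = Q/Δh = 10111 / 716.55 = 14.111 kg/s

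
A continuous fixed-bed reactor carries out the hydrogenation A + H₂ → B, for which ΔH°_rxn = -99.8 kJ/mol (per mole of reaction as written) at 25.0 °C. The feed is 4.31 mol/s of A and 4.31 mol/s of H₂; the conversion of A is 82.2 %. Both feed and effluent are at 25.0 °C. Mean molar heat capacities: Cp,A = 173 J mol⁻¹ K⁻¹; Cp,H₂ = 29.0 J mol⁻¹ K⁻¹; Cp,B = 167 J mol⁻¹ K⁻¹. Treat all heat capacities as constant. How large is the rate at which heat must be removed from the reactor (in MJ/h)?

Q_out = 1270 MJ/h

Extent of reaction ξ = 0.822 × 4.31 = 3.5428 mol/s
Reaction term: ξ·ΔH°_rxn = 3.5428 × -99.8 = -353.57 kJ/s
Q = ΔH = -353.57 kJ/s = -353.57 kW
Heat removed = 1272.9 MJ/h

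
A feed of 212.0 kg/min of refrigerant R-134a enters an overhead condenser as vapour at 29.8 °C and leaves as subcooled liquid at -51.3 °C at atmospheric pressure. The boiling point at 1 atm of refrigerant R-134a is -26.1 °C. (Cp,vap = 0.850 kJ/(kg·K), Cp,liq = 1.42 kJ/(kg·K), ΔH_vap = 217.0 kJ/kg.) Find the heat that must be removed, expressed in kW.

Q_c = 1060 kW

vapour 29.8→-26.1 °C: -47.515 kJ/kg
condensation at -26.1 °C: -217 kJ/kg
liquid -26.1→-51.3 °C: -35.784 kJ/kg
Δh = -47.515 + -217 + -35.784 = -300.3 kJ/kg
Q = ṁ·Δh = 212.0 kg/min × -300.3 kJ/kg = -63663 kJ/min
|Q| = 1061.1 kW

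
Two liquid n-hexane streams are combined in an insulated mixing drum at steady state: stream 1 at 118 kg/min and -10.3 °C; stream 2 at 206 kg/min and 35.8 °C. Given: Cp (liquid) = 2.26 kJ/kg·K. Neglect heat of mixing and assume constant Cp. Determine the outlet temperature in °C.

Energy balance with Q = 0: Σ ṁᵢCp,ᵢ(T_out − Tᵢ) = 0
T_out = Σ ṁᵢCp,ᵢTᵢ / Σ ṁᵢCp,ᵢ
      = 13920 / 732.24 = 19.01 °C

T_out = 19.0 °C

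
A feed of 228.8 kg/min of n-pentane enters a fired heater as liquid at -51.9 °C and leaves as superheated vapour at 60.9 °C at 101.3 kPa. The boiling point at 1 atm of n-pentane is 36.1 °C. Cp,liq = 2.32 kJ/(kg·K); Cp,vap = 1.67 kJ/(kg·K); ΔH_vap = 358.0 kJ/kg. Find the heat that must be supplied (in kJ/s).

liquid -51.9→36.1 °C: 204.16 kJ/kg
vaporisation at 36.1 °C: 358 kJ/kg
vapour 36.1→60.9 °C: 41.416 kJ/kg
Δh = 204.16 + 358 + 41.416 = 603.58 kJ/kg
Q = ṁ·Δh = 228.8 kg/min × 603.58 kJ/kg = 138100 kJ/min
|Q| = 2301.6 kW

Q = 2300 kJ/s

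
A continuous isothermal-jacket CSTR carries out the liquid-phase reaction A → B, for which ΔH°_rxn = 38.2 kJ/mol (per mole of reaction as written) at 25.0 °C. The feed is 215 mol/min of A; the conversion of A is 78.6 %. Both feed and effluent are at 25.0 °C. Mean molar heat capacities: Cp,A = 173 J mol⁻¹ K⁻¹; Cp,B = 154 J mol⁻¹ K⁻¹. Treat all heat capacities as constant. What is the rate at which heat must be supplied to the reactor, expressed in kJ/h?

Q_in = 387000 kJ/h

Extent of reaction ξ = 0.786 × 215 = 168.99 mol/min
Reaction term: ξ·ΔH°_rxn = 168.99 × 38.2 = 6455.4 kJ/min
Q = ΔH = 6455.4 kJ/min = 107.59 kW
Heat supplied = 387330 kJ/h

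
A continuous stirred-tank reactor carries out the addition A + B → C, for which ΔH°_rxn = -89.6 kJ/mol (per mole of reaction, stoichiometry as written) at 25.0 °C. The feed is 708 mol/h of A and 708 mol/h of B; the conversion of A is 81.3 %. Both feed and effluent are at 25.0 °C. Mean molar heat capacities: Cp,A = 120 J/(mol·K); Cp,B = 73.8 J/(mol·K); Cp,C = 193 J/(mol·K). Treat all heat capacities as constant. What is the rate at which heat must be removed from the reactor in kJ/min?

Extent of reaction ξ = 0.813 × 708 = 575.6 mol/h
Reaction term: ξ·ΔH°_rxn = 575.6 × -89.6 = -51574 kJ/h
Q = ΔH = -51574 kJ/h = -14.326 kW
Heat removed = 859.57 kJ/min

Q_out = 860 kJ/min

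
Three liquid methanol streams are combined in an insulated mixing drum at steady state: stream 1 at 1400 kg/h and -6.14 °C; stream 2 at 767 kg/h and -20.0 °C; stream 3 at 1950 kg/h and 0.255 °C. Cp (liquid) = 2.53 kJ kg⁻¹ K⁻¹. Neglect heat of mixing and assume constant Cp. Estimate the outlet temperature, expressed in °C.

Adiabatic, steady state ⇒ Σ ṁᵢCp,ᵢ(T_out − Tᵢ) = 0
T_out = Σ ṁᵢCp,ᵢTᵢ / Σ ṁᵢCp,ᵢ
      = -59300 / 10416 = -5.6932 °C

T_out = -5.69 °C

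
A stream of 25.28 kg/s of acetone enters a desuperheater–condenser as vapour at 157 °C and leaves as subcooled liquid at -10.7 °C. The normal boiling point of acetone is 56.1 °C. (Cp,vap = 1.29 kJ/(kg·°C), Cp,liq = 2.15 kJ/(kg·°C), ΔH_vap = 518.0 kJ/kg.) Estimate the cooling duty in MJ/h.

vapour 157→56.1 °C: -130.16 kJ/kg
condensation at 56.1 °C: -518 kJ/kg
liquid 56.1→-10.7 °C: -143.62 kJ/kg
Δh = -130.16 + -518 + -143.62 = -791.78 kJ/kg
Q = ṁ·Δh = 25.28 kg/s × -791.78 kJ/kg = -20016 kJ/s
|Q| = 20016 kW = 72058 MJ/h

Q_c = 72100 MJ/h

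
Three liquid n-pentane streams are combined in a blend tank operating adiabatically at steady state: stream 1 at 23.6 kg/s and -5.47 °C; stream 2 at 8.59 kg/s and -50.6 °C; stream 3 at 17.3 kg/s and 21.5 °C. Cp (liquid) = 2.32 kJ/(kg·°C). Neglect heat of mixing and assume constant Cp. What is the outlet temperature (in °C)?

T_out = -3.88 °C

Adiabatic, steady state ⇒ Σ ṁᵢCp,ᵢ(T_out − Tᵢ) = 0
T_out = Σ ṁᵢCp,ᵢTᵢ / Σ ṁᵢCp,ᵢ
      = -444.97 / 114.82 = -3.8754 °C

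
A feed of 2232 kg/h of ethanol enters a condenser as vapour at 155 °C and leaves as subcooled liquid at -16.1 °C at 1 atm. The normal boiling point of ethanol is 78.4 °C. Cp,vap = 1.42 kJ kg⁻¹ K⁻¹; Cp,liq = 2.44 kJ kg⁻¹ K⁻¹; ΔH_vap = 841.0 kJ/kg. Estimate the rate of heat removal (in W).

Q_c = 732000 W

vapour 155→78.4 °C: -108.77 kJ/kg
condensation at 78.4 °C: -841 kJ/kg
liquid 78.4→-16.1 °C: -230.58 kJ/kg
Δh = -108.77 + -841 + -230.58 = -1180.4 kJ/kg
Q = ṁ·Δh = 2232 kg/h × -1180.4 kJ/kg = -2.6345e+06 kJ/h
|Q| = 731.82 kW = 731820 W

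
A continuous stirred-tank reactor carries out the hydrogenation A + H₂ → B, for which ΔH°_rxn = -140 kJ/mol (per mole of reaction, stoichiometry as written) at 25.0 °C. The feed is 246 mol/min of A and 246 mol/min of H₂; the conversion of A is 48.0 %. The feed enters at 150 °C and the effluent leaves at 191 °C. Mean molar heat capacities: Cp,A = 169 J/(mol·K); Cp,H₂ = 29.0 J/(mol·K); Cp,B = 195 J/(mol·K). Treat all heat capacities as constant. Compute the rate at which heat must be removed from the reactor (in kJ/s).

Q_out = 243 kJ/s

Extent of reaction ξ = 0.480 × 246 = 118.08 mol/min
Reaction term: ξ·ΔH°_rxn = 118.08 × -140 = -16531 kJ/min
Sensible, feed 150→25 °C: -6088.5 kJ/min
Outlet flows (mol/min): A 127.92, H₂ 127.92, B 118.08
Sensible, products 25→191 °C: 8026.7 kJ/min
Q = ΔH = -14593 kJ/min = -243.22 kW
Heat removed = 243.22 kJ/s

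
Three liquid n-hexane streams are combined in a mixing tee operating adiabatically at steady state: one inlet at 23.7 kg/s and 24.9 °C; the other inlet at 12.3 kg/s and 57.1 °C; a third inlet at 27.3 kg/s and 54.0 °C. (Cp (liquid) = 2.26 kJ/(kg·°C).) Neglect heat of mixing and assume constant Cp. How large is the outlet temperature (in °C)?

T_out = 43.7 °C

Energy balance with Q = 0: Σ ṁᵢCp,ᵢ(T_out − Tᵢ) = 0
Σ ṁᵢCp,ᵢTᵢ = 23.7×2.26×24.9 + 12.3×2.26×57.1 + 27.3×2.26×54.0 = 6252.7
Σ ṁᵢCp,ᵢ = 23.7×2.26 + 12.3×2.26 + 27.3×2.26 = 143.06
T_out = 6252.7 / 143.06 = 43.707 °C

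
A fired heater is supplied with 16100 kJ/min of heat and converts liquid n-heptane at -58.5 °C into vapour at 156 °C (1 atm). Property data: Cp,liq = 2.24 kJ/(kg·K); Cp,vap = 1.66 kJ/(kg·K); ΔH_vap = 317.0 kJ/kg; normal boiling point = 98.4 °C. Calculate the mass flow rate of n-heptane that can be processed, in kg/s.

ṁ = 0.351 kg/s

Δh = 2.24×(98.4−-58.5) + 317.0 + 1.66×(156−98.4) = 764.07 kJ/kg
Q = 16100 kJ/min = 268.33 kJ/s = 268.33 kJ/s
ṁ = Q/Δh = 268.33 / 764.07 = 0.35119 kg/s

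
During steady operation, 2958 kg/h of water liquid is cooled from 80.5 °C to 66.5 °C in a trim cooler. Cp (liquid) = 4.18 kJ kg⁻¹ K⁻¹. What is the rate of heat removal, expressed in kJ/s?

Q_c = 48.1 kJ/s

Q = ṁ·Cp·ΔT = 2958 × 4.18 × (66.5 − 80.5) = -173100 kJ/h
Converting: 173100 / 3600 s = 48.084 kW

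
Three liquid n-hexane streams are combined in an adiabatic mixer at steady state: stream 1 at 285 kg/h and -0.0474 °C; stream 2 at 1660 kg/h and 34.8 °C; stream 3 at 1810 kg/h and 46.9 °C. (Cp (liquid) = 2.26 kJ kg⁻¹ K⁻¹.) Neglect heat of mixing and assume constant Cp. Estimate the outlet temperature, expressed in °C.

T_out = 38.0 °C

Energy balance with Q = 0: Σ ṁᵢCp,ᵢ(T_out − Tᵢ) = 0
T_out = Σ ṁᵢCp,ᵢTᵢ / Σ ṁᵢCp,ᵢ
      = 322370 / 8486.3 = 37.988 °C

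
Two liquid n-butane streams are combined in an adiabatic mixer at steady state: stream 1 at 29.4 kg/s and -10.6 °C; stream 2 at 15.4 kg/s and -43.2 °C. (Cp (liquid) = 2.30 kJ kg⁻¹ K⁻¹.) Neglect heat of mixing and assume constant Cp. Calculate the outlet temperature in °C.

No heat crosses the boundary, so H_out = H_in.
T_out = Σ ṁᵢCp,ᵢTᵢ / Σ ṁᵢCp,ᵢ
      = -2246.9 / 103.04 = -21.806 °C

T_out = -21.8 °C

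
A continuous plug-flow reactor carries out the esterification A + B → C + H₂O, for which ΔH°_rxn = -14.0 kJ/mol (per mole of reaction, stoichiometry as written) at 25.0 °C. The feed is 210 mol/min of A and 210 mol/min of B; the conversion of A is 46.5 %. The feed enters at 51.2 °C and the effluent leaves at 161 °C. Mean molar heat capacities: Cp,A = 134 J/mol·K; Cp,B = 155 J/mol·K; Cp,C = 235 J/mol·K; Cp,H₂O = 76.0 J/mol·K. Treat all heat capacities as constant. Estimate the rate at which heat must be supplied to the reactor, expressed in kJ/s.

Q_in = 93.1 kJ/s

Extent of reaction ξ = 0.465 × 210 = 97.65 mol/min
Reaction term: ξ·ΔH°_rxn = 97.65 × -14.0 = -1367.1 kJ/min
Sensible, feed 51.2→25 °C: -1590.1 kJ/min
Outlet flows (mol/min): A 112.35, B 112.35, C 97.65, H₂O 97.65
Sensible, products 25→161 °C: 8546 kJ/min
Q = ΔH = 5588.8 kJ/min = 93.147 kW
Heat supplied = 93.147 kJ/s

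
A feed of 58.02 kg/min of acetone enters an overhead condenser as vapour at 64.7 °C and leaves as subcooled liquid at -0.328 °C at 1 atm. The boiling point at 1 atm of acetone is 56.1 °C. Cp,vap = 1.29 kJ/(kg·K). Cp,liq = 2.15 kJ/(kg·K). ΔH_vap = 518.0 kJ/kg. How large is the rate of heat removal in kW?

vapour 64.7→56.1 °C: -11.094 kJ/kg
condensation at 56.1 °C: -518 kJ/kg
liquid 56.1→-0.328 °C: -121.32 kJ/kg
Δh = -11.094 + -518 + -121.32 = -650.41 kJ/kg
Q = ṁ·Δh = 58.02 kg/min × -650.41 kJ/kg = -37737 kJ/min
|Q| = 628.95 kW

Q_c = 629 kW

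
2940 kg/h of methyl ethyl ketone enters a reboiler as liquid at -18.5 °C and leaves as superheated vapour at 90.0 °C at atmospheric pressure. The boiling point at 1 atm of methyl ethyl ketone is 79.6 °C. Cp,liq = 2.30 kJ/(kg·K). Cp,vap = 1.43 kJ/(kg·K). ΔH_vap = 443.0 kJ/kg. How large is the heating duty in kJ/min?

Q = 33500 kJ/min

liquid -18.5→79.6 °C: 225.63 kJ/kg
vaporisation at 79.6 °C: 443 kJ/kg
vapour 79.6→90.0 °C: 14.872 kJ/kg
Δh = 225.63 + 443 + 14.872 = 683.5 kJ/kg
Q = ṁ·Δh = 2940 kg/h × 683.5 kJ/kg = 2.0095e+06 kJ/h
|Q| = 558.19 kW = 33492 kJ/min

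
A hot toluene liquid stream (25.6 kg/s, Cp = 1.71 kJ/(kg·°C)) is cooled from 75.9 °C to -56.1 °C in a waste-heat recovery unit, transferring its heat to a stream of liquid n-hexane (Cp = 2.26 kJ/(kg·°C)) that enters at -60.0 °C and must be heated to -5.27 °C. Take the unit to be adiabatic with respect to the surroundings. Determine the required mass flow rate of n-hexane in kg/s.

ṁ_c = 46.7 kg/s

Heat released by hot stream: Q = 25.6 × 1.71 × (75.9 − -56.1) = 5778.4 kJ/s
Energy balance on cold side (adiabatic exchanger): Q = ṁ_c·Cp_c·(T_c,out − T_c,in)
ṁ_c = 5778.4 / [2.26 × (-5.27 − -60.0)] = 46.717 kg/s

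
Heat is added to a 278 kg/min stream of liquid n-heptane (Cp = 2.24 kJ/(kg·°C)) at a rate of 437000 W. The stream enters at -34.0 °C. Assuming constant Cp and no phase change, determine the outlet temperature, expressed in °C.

T_out = 8.11 °C

Q = 437000 W = 26220 kJ/min
ΔT = Q/(ṁ·Cp) = 26220/(278×2.24) = 42.106 K
T_out = -34.0 + 42.106 = 8.1056 °C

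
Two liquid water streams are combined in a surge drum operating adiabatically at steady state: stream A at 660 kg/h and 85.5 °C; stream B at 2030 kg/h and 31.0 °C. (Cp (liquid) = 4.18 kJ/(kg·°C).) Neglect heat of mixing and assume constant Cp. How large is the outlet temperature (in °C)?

T_out = 44.4 °C

No heat crosses the boundary, so H_out = H_in.
Σ ṁᵢCp,ᵢTᵢ = 660×4.18×85.5 + 2030×4.18×31.0 = 498920
Σ ṁᵢCp,ᵢ = 660×4.18 + 2030×4.18 = 11244
T_out = 498920 / 11244 = 44.372 °C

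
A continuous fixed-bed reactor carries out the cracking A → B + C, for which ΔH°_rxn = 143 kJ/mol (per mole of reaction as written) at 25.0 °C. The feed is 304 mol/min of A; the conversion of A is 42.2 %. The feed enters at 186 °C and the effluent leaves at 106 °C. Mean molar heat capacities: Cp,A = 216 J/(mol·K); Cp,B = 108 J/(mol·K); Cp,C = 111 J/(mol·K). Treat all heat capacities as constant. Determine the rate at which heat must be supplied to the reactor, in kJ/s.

Q_in = 219 kJ/s

Extent of reaction ξ = 0.422 × 304 = 128.29 mol/min
Reaction term: ξ·ΔH°_rxn = 128.29 × 143 = 18345 kJ/min
Sensible, feed 186→25 °C: -10572 kJ/min
Outlet flows (mol/min): A 175.71, B 128.29, C 128.29
Sensible, products 25→106 °C: 5350 kJ/min
Q = ΔH = 13123 kJ/min = 218.72 kW
Heat supplied = 218.72 kJ/s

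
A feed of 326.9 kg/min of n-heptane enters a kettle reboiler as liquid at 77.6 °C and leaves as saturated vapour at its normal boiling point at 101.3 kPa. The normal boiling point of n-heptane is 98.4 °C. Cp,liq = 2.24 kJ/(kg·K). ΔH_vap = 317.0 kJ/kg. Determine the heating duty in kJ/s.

liquid 77.6→98.4 °C: 46.592 kJ/kg
vaporisation at 98.4 °C: 317 kJ/kg
Δh = 46.592 + 317 = 363.59 kJ/kg
Q = ṁ·Δh = 326.9 kg/min × 363.59 kJ/kg = 118860 kJ/min
|Q| = 1981 kW

Q = 1980 kJ/s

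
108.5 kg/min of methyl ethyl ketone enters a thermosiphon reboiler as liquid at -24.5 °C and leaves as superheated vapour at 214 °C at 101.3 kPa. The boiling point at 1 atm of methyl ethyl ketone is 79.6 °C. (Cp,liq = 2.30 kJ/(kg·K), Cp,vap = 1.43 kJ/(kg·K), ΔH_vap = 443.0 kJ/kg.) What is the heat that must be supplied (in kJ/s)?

liquid -24.5→79.6 °C: 239.43 kJ/kg
vaporisation at 79.6 °C: 443 kJ/kg
vapour 79.6→214 °C: 192.19 kJ/kg
Δh = 239.43 + 443 + 192.19 = 874.62 kJ/kg
Q = ṁ·Δh = 108.5 kg/min × 874.62 kJ/kg = 94896 kJ/min
|Q| = 1581.6 kW

Q = 1580 kJ/s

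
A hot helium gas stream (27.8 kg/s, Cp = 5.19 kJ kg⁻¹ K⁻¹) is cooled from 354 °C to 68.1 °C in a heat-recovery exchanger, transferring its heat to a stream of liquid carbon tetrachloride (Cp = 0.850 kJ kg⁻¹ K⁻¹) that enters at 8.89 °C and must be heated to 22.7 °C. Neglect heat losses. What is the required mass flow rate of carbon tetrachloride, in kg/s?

Heat released by hot stream: Q = 27.8 × 5.19 × (354 − 68.1) = 41250 kJ/s
Energy balance on cold side (adiabatic exchanger): Q = ṁ_c·Cp_c·(T_c,out − T_c,in)
ṁ_c = 41250 / [0.850 × (22.7 − 8.89)] = 3514.1 kg/s

ṁ_c = 3510 kg/s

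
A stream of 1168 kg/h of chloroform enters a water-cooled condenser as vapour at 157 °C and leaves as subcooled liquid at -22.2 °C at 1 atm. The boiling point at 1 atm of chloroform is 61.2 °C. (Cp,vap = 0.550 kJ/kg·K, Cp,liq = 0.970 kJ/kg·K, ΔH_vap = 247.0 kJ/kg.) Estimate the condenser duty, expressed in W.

vapour 157→61.2 °C: -52.69 kJ/kg
condensation at 61.2 °C: -247 kJ/kg
liquid 61.2→-22.2 °C: -80.898 kJ/kg
Δh = -52.69 + -247 + -80.898 = -380.59 kJ/kg
Q = ṁ·Δh = 1168 kg/h × -380.59 kJ/kg = -444530 kJ/h
|Q| = 123.48 kW = 123480 W

Q_c = 123000 W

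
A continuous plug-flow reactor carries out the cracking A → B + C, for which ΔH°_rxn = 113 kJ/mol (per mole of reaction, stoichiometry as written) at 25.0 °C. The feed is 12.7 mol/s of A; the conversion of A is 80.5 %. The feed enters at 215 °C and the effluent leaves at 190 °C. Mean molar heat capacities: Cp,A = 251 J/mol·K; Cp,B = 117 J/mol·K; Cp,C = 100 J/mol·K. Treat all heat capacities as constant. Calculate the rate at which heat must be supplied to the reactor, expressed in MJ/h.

Q_in = 3670 MJ/h

Extent of reaction ξ = 0.805 × 12.7 = 10.223 mol/s
Reaction term: ξ·ΔH°_rxn = 10.223 × 113 = 1155.3 kJ/s
Sensible, feed 215→25 °C: -605.66 kJ/s
Outlet flows (mol/s): A 2.4765, B 10.223, C 10.223
Sensible, products 25→190 °C: 468.62 kJ/s
Q = ΔH = 1018.2 kJ/s = 1018.2 kW
Heat supplied = 3665.6 MJ/h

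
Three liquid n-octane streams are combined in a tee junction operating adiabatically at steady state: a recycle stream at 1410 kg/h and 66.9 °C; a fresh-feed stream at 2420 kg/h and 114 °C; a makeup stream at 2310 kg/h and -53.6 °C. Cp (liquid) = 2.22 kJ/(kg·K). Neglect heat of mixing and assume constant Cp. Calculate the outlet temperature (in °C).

No heat crosses the boundary, so H_out = H_in.
T_out = Σ ṁᵢCp,ᵢTᵢ / Σ ṁᵢCp,ᵢ
      = 546990 / 13631 = 40.129 °C

T_out = 40.1 °C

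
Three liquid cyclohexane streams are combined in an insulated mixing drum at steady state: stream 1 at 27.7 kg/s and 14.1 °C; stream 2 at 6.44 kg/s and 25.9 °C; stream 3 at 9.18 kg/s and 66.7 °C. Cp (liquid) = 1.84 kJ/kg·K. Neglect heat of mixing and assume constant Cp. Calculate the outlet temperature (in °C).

T_out = 27.0 °C

Energy balance with Q = 0: Σ ṁᵢCp,ᵢ(T_out − Tᵢ) = 0
T_out = Σ ṁᵢCp,ᵢTᵢ / Σ ṁᵢCp,ᵢ
      = 2152.2 / 79.709 = 27.001 °C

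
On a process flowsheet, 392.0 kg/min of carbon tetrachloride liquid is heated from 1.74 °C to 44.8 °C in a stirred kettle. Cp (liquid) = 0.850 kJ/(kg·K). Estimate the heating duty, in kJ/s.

Q = ṁ·Cp·ΔT = 392.0 × 0.850 × (44.8 − 1.74) = 14348 kJ/min
Converting: 14348 / 60 s = 239.13 kW

Q = 239 kJ/s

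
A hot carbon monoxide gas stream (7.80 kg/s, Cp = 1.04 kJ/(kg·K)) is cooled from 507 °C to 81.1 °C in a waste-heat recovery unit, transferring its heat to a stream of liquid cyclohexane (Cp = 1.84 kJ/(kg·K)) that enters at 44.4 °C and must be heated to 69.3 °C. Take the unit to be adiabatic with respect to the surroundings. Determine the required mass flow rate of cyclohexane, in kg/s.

Heat released by hot stream: Q = 7.80 × 1.04 × (507 − 81.1) = 3454.9 kJ/s
Energy balance on cold side (adiabatic exchanger): Q = ṁ_c·Cp_c·(T_c,out − T_c,in)
ṁ_c = 3454.9 / [1.84 × (69.3 − 44.4)] = 75.408 kg/s

ṁ_c = 75.4 kg/s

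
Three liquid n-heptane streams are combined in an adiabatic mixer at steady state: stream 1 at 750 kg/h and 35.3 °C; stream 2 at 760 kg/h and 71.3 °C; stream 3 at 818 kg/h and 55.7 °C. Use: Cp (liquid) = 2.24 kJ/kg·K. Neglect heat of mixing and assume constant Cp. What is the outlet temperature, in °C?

Adiabatic, steady state ⇒ Σ ṁᵢCp,ᵢ(T_out − Tᵢ) = 0
T_out = Σ ṁᵢCp,ᵢTᵢ / Σ ṁᵢCp,ᵢ
      = 282750 / 5214.7 = 54.221 °C

T_out = 54.2 °C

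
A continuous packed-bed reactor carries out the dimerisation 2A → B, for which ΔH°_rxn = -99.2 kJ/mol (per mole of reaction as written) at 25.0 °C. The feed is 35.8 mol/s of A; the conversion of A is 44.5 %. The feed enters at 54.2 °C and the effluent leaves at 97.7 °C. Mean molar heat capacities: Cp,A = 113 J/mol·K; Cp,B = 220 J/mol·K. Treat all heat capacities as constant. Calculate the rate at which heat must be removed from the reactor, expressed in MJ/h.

Extent of reaction ξ = 0.445 × 35.8 / 2 = 7.9655 mol/s
Reaction term: ξ·ΔH°_rxn = 7.9655 × -99.2 = -790.18 kJ/s
Sensible, feed 54.2→25 °C: -118.13 kJ/s
Outlet flows (mol/s): A 19.869, B 7.9655
Sensible, products 25→97.7 °C: 290.63 kJ/s
Q = ΔH = -617.68 kJ/s = -617.68 kW
Heat removed = 2223.6 MJ/h

Q_out = 2220 MJ/h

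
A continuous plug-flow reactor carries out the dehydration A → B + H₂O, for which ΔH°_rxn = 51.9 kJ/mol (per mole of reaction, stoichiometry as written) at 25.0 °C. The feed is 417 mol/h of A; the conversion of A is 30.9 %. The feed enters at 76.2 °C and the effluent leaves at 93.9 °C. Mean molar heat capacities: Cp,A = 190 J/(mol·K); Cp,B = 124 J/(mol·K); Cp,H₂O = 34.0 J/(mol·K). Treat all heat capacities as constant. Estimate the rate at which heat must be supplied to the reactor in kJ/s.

Extent of reaction ξ = 0.309 × 417 = 128.85 mol/h
Reaction term: ξ·ΔH°_rxn = 128.85 × 51.9 = 6687.5 kJ/h
Sensible, feed 76.2→25 °C: -4056.6 kJ/h
Outlet flows (mol/h): A 288.15, B 128.85, H₂O 128.85
Sensible, products 25→93.9 °C: 5174.9 kJ/h
Q = ΔH = 7805.7 kJ/h = 2.1683 kW
Heat supplied = 2.1683 kJ/s

Q_in = 2.17 kJ/s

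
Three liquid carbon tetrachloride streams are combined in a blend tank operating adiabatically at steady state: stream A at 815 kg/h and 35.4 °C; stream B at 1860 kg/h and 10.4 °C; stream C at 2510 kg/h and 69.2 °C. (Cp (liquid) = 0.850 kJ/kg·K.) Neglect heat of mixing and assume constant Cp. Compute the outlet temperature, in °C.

T_out = 42.8 °C

Energy balance with Q = 0: Σ ṁᵢCp,ᵢ(T_out − Tᵢ) = 0
Σ ṁᵢCp,ᵢTᵢ = 815×0.850×35.4 + 1860×0.850×10.4 + 2510×0.850×69.2 = 188600
Σ ṁᵢCp,ᵢ = 815×0.850 + 1860×0.850 + 2510×0.850 = 4407.2
T_out = 188600 / 4407.2 = 42.794 °C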